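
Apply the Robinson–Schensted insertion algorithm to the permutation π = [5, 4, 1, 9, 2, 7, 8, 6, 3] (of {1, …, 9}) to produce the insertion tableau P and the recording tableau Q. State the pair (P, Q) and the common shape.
P = [1, 2, 3, 8] / [4, 6] / [5, 7] / [9];  Q = [1, 4, 6, 7] / [2, 5] / [3, 8] / [9];  common shape = (4, 2, 2, 1)

Row-insert the values π_1, π_2, … into P one at a time, bumping the leftmost entry strictly greater than the inserted value down to the next row. The recording tableau Q records, in position (i, j), the step at which that cell was added to P.
  Insert 5 (step 1): P = [5];  Q = [1]
  Insert 4 (step 2): P = [4] / [5];  Q = [1] / [2]
  Insert 1 (step 3): P = [1] / [4] / [5];  Q = [1] / [2] / [3]
  Insert 9 (step 4): P = [1, 9] / [4] / [5];  Q = [1, 4] / [2] / [3]
  Insert 2 (step 5): P = [1, 2] / [4, 9] / [5];  Q = [1, 4] / [2, 5] / [3]
  Insert 7 (step 6): P = [1, 2, 7] / [4, 9] / [5];  Q = [1, 4, 6] / [2, 5] / [3]
  Insert 8 (step 7): P = [1, 2, 7, 8] / [4, 9] / [5];  Q = [1, 4, 6, 7] / [2, 5] / [3]
  Insert 6 (step 8): P = [1, 2, 6, 8] / [4, 7] / [5, 9];  Q = [1, 4, 6, 7] / [2, 5] / [3, 8]
  Insert 3 (step 9): P = [1, 2, 3, 8] / [4, 6] / [5, 7] / [9];  Q = [1, 4, 6, 7] / [2, 5] / [3, 8] / [9]
Final shape: (4, 2, 2, 1).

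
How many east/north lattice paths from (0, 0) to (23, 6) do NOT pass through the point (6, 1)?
Number of paths = 290682

Total paths from (0, 0) to (23, 6): C(29, 23) = 475020. Paths through (6, 1): (paths (0, 0) → (6, 1)) × (paths (6, 1) → (23, 6)) = C(7, 6) · C(22, 17) = 7 · 26334 = 184338. Avoidance count = 475020 − 184338 = 290682.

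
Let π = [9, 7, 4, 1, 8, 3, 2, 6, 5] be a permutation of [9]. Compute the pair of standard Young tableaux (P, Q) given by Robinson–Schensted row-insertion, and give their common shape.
P = [1, 2, 5] / [3, 6] / [4, 8] / [7] / [9];  Q = [1, 5, 8] / [2, 6] / [3, 9] / [4] / [7];  common shape = (3, 2, 2, 1, 1)

Row-insert the values π_1, π_2, … into P one at a time, bumping the leftmost entry strictly greater than the inserted value down to the next row. The recording tableau Q records, in position (i, j), the step at which that cell was added to P.
  Insert 9 (step 1): P = [9];  Q = [1]
  Insert 7 (step 2): P = [7] / [9];  Q = [1] / [2]
  Insert 4 (step 3): P = [4] / [7] / [9];  Q = [1] / [2] / [3]
  Insert 1 (step 4): P = [1] / [4] / [7] / [9];  Q = [1] / [2] / [3] / [4]
  Insert 8 (step 5): P = [1, 8] / [4] / [7] / [9];  Q = [1, 5] / [2] / [3] / [4]
  Insert 3 (step 6): P = [1, 3] / [4, 8] / [7] / [9];  Q = [1, 5] / [2, 6] / [3] / [4]
  Insert 2 (step 7): P = [1, 2] / [3, 8] / [4] / [7] / [9];  Q = [1, 5] / [2, 6] / [3] / [4] / [7]
  Insert 6 (step 8): P = [1, 2, 6] / [3, 8] / [4] / [7] / [9];  Q = [1, 5, 8] / [2, 6] / [3] / [4] / [7]
  Insert 5 (step 9): P = [1, 2, 5] / [3, 6] / [4, 8] / [7] / [9];  Q = [1, 5, 8] / [2, 6] / [3, 9] / [4] / [7]
Final shape: (3, 2, 2, 1, 1).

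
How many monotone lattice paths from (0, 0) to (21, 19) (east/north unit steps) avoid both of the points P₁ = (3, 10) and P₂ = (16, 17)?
Number of paths = 105904696260

Inclusion–exclusion. Total paths: C(40, 21) = 131282408400. Through P₁: C(13, 3)·C(27, 18) = 1340431950. Through P₂: C(33, 16)·C(7, 5) = 24502865310. Since P₁ is strictly southwest of P₂, a monotone path through both must visit P₁ then P₂; paths through both = C(13, 3)·C(20, 13)·C(7, 5) = 465585120. Avoid both = 131282408400 − 1340431950 − 24502865310 + 465585120 = 105904696260.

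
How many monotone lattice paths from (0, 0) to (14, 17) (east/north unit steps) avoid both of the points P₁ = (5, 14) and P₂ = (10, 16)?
Number of paths = 237286630

Inclusion–exclusion. Total paths: C(31, 14) = 265182525. Through P₁: C(19, 5)·C(12, 9) = 2558160. Through P₂: C(26, 10)·C(5, 4) = 26558675. Since P₁ is strictly southwest of P₂, a monotone path through both must visit P₁ then P₂; paths through both = C(19, 5)·C(7, 5)·C(5, 4) = 1220940. Avoid both = 265182525 − 2558160 − 26558675 + 1220940 = 237286630.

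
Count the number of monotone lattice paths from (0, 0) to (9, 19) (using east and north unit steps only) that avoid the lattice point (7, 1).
Number of paths = 6905380

Total paths from (0, 0) to (9, 19): C(28, 9) = 6906900. Paths through (7, 1): (paths (0, 0) → (7, 1)) × (paths (7, 1) → (9, 19)) = C(8, 7) · C(20, 2) = 8 · 190 = 1520. Avoidance count = 6906900 − 1520 = 6905380.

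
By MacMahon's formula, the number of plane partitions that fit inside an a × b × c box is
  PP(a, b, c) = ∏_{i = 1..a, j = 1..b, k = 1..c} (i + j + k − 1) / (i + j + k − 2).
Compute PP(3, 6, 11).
PP(3, 6, 11) = 31803696288

Evaluate the triple product over i = 1..3, j = 1..6, k = 1..11. The factors are (2/1) · (3/2) · (4/3) · (5/4) · (6/5) · (7/6) · (8/7) · (9/8) · … (198 factors total). The numerators and denominators telescope so the product is an integer; carrying out the multiplication exactly gives PP(3, 6, 11) = 31803696288.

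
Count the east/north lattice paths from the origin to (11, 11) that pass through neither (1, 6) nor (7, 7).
Number of paths = 447601

Inclusion–exclusion. Total paths: C(22, 11) = 705432. Through P₁: C(7, 1)·C(15, 10) = 21021. Through P₂: C(14, 7)·C(8, 4) = 240240. Since P₁ is strictly southwest of P₂, a monotone path through both must visit P₁ then P₂; paths through both = C(7, 1)·C(7, 6)·C(8, 4) = 3430. Avoid both = 705432 − 21021 − 240240 + 3430 = 447601.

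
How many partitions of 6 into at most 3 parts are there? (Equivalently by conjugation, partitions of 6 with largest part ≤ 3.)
p(6, parts ≤ 3) = 7

Partitions of 6 with all parts ≤ 3: 3+3, 3+2+1, 3+1+1+1, 2+2+2, 2+2+1+1, 2+1+1+1+1, 1+1+1+1+1+1. Count = 7.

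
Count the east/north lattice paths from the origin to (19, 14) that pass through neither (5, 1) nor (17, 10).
Number of paths = 598368825

Inclusion–exclusion. Total paths: C(33, 19) = 818809200. Through P₁: C(6, 5)·C(27, 14) = 120349800. Through P₂: C(27, 17)·C(6, 2) = 126544275. Since P₁ is strictly southwest of P₂, a monotone path through both must visit P₁ then P₂; paths through both = C(6, 5)·C(21, 12)·C(6, 2) = 26453700. Avoid both = 818809200 − 120349800 − 126544275 + 26453700 = 598368825.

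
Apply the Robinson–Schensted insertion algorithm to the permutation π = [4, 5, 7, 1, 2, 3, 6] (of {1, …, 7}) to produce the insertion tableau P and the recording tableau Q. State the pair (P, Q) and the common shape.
P = [1, 2, 3, 6] / [4, 5, 7];  Q = [1, 2, 3, 7] / [4, 5, 6];  common shape = (4, 3)

Row-insert the values π_1, π_2, … into P one at a time, bumping the leftmost entry strictly greater than the inserted value down to the next row. The recording tableau Q records, in position (i, j), the step at which that cell was added to P.
  Insert 4 (step 1): P = [4];  Q = [1]
  Insert 5 (step 2): P = [4, 5];  Q = [1, 2]
  Insert 7 (step 3): P = [4, 5, 7];  Q = [1, 2, 3]
  Insert 1 (step 4): P = [1, 5, 7] / [4];  Q = [1, 2, 3] / [4]
  Insert 2 (step 5): P = [1, 2, 7] / [4, 5];  Q = [1, 2, 3] / [4, 5]
  Insert 3 (step 6): P = [1, 2, 3] / [4, 5, 7];  Q = [1, 2, 3] / [4, 5, 6]
  Insert 6 (step 7): P = [1, 2, 3, 6] / [4, 5, 7];  Q = [1, 2, 3, 7] / [4, 5, 6]
Final shape: (4, 3).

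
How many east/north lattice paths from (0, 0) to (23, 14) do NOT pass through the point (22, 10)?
Number of paths = 5784525600

Total paths from (0, 0) to (23, 14): C(37, 23) = 6107086800. Paths through (22, 10): (paths (0, 0) → (22, 10)) × (paths (22, 10) → (23, 14)) = C(32, 22) · C(5, 1) = 64512240 · 5 = 322561200. Avoidance count = 6107086800 − 322561200 = 5784525600.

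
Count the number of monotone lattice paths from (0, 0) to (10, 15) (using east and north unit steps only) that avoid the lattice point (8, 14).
Number of paths = 2309450

Total paths from (0, 0) to (10, 15): C(25, 10) = 3268760. Paths through (8, 14): (paths (0, 0) → (8, 14)) × (paths (8, 14) → (10, 15)) = C(22, 8) · C(3, 2) = 319770 · 3 = 959310. Avoidance count = 3268760 − 959310 = 2309450.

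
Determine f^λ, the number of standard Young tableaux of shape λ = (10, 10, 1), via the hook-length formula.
# SYT of shape (10, 10, 1) = 293930

Hook-length formula: f^λ = n! / Π hook(c), product over all cells c of the Young diagram. For λ = (10, 10, 1), n = 21 boxes. Hook lengths by row (left-to-right, top-to-bottom): [12, 10, 9, 8, 7, 6, 5, 4, 3, 2]; [11, 9, 8, 7, 6, 5, 4, 3, 2, 1]; [1]. Product of hooks = 173820100608000. So f^λ = 21! / 173820100608000 = 51090942171709440000 / 173820100608000 = 293930.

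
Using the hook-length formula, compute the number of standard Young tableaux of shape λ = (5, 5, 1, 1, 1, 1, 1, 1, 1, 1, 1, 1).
# SYT of shape (5, 5, 1, 1, 1, 1, 1, 1, 1, 1, 1, 1) = 969969

Hook-length formula: f^λ = n! / Π hook(c), product over all cells c of the Young diagram. For λ = (5, 5, 1, 1, 1, 1, 1, 1, 1, 1, 1, 1), n = 20 boxes. Hook lengths by row (left-to-right, top-to-bottom): [16, 5, 4, 3, 2]; [15, 4, 3, 2, 1]; [10]; [9]; [8]; [7]; [6]; [5]; [4]; [3]; [2]; [1]. Product of hooks = 2508226560000. So f^λ = 20! / 2508226560000 = 2432902008176640000 / 2508226560000 = 969969.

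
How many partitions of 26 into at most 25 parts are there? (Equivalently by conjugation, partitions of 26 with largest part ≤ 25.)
p(26, parts ≤ 25) = 2435

Use the recurrence p(n, m) = p(n, m−1) + p(n−m, m): either the largest part is < m (count p(n, m−1)) or the largest part is exactly m (remove one copy of m, count p(n−m, m)). With p(0, ·) = 1 this gives p(26, parts ≤ 25) = 2435. (By conjugating Young diagrams, this also counts partitions of 26 into at most 25 parts.)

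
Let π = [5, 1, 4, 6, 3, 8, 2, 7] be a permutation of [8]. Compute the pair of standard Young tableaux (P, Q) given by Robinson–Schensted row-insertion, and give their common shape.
P = [1, 2, 6, 7] / [3, 8] / [4] / [5];  Q = [1, 3, 4, 6] / [2, 8] / [5] / [7];  common shape = (4, 2, 1, 1)

Row-insert the values π_1, π_2, … into P one at a time, bumping the leftmost entry strictly greater than the inserted value down to the next row. The recording tableau Q records, in position (i, j), the step at which that cell was added to P.
  Insert 5 (step 1): P = [5];  Q = [1]
  Insert 1 (step 2): P = [1] / [5];  Q = [1] / [2]
  Insert 4 (step 3): P = [1, 4] / [5];  Q = [1, 3] / [2]
  Insert 6 (step 4): P = [1, 4, 6] / [5];  Q = [1, 3, 4] / [2]
  Insert 3 (step 5): P = [1, 3, 6] / [4] / [5];  Q = [1, 3, 4] / [2] / [5]
  Insert 8 (step 6): P = [1, 3, 6, 8] / [4] / [5];  Q = [1, 3, 4, 6] / [2] / [5]
  Insert 2 (step 7): P = [1, 2, 6, 8] / [3] / [4] / [5];  Q = [1, 3, 4, 6] / [2] / [5] / [7]
  Insert 7 (step 8): P = [1, 2, 6, 7] / [3, 8] / [4] / [5];  Q = [1, 3, 4, 6] / [2, 8] / [5] / [7]
Final shape: (4, 2, 1, 1).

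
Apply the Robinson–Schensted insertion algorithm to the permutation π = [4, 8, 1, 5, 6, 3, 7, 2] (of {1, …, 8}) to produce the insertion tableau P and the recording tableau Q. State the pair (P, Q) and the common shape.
P = [1, 2, 6, 7] / [3, 5] / [4] / [8];  Q = [1, 2, 5, 7] / [3, 4] / [6] / [8];  common shape = (4, 2, 1, 1)

Row-insert the values π_1, π_2, … into P one at a time, bumping the leftmost entry strictly greater than the inserted value down to the next row. The recording tableau Q records, in position (i, j), the step at which that cell was added to P.
  Insert 4 (step 1): P = [4];  Q = [1]
  Insert 8 (step 2): P = [4, 8];  Q = [1, 2]
  Insert 1 (step 3): P = [1, 8] / [4];  Q = [1, 2] / [3]
  Insert 5 (step 4): P = [1, 5] / [4, 8];  Q = [1, 2] / [3, 4]
  Insert 6 (step 5): P = [1, 5, 6] / [4, 8];  Q = [1, 2, 5] / [3, 4]
  Insert 3 (step 6): P = [1, 3, 6] / [4, 5] / [8];  Q = [1, 2, 5] / [3, 4] / [6]
  Insert 7 (step 7): P = [1, 3, 6, 7] / [4, 5] / [8];  Q = [1, 2, 5, 7] / [3, 4] / [6]
  Insert 2 (step 8): P = [1, 2, 6, 7] / [3, 5] / [4] / [8];  Q = [1, 2, 5, 7] / [3, 4] / [6] / [8]
Final shape: (4, 2, 1, 1).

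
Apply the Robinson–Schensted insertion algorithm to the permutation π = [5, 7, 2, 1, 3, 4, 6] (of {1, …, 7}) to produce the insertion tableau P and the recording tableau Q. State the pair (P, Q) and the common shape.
P = [1, 3, 4, 6] / [2, 7] / [5];  Q = [1, 2, 6, 7] / [3, 5] / [4];  common shape = (4, 2, 1)

Row-insert the values π_1, π_2, … into P one at a time, bumping the leftmost entry strictly greater than the inserted value down to the next row. The recording tableau Q records, in position (i, j), the step at which that cell was added to P.
  Insert 5 (step 1): P = [5];  Q = [1]
  Insert 7 (step 2): P = [5, 7];  Q = [1, 2]
  Insert 2 (step 3): P = [2, 7] / [5];  Q = [1, 2] / [3]
  Insert 1 (step 4): P = [1, 7] / [2] / [5];  Q = [1, 2] / [3] / [4]
  Insert 3 (step 5): P = [1, 3] / [2, 7] / [5];  Q = [1, 2] / [3, 5] / [4]
  Insert 4 (step 6): P = [1, 3, 4] / [2, 7] / [5];  Q = [1, 2, 6] / [3, 5] / [4]
  Insert 6 (step 7): P = [1, 3, 4, 6] / [2, 7] / [5];  Q = [1, 2, 6, 7] / [3, 5] / [4]
Final shape: (4, 2, 1).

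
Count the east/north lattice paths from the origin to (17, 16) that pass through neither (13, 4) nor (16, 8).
Number of paths = 1156601971

Inclusion–exclusion. Total paths: C(33, 17) = 1166803110. Through P₁: C(17, 13)·C(16, 4) = 4331600. Through P₂: C(24, 16)·C(9, 1) = 6619239. Since P₁ is strictly southwest of P₂, a monotone path through both must visit P₁ then P₂; paths through both = C(17, 13)·C(7, 3)·C(9, 1) = 749700. Avoid both = 1166803110 − 4331600 − 6619239 + 749700 = 1156601971.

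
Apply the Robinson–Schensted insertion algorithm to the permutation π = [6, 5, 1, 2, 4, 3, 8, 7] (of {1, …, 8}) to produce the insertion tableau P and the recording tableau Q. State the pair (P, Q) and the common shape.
P = [1, 2, 3, 7] / [4, 8] / [5] / [6];  Q = [1, 4, 5, 7] / [2, 8] / [3] / [6];  common shape = (4, 2, 1, 1)

Row-insert the values π_1, π_2, … into P one at a time, bumping the leftmost entry strictly greater than the inserted value down to the next row. The recording tableau Q records, in position (i, j), the step at which that cell was added to P.
  Insert 6 (step 1): P = [6];  Q = [1]
  Insert 5 (step 2): P = [5] / [6];  Q = [1] / [2]
  Insert 1 (step 3): P = [1] / [5] / [6];  Q = [1] / [2] / [3]
  Insert 2 (step 4): P = [1, 2] / [5] / [6];  Q = [1, 4] / [2] / [3]
  Insert 4 (step 5): P = [1, 2, 4] / [5] / [6];  Q = [1, 4, 5] / [2] / [3]
  Insert 3 (step 6): P = [1, 2, 3] / [4] / [5] / [6];  Q = [1, 4, 5] / [2] / [3] / [6]
  Insert 8 (step 7): P = [1, 2, 3, 8] / [4] / [5] / [6];  Q = [1, 4, 5, 7] / [2] / [3] / [6]
  Insert 7 (step 8): P = [1, 2, 3, 7] / [4, 8] / [5] / [6];  Q = [1, 4, 5, 7] / [2, 8] / [3] / [6]
Final shape: (4, 2, 1, 1).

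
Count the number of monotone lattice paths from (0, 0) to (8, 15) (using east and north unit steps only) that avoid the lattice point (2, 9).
Number of paths = 439494

Total paths from (0, 0) to (8, 15): C(23, 8) = 490314. Paths through (2, 9): (paths (0, 0) → (2, 9)) × (paths (2, 9) → (8, 15)) = C(11, 2) · C(12, 6) = 55 · 924 = 50820. Avoidance count = 490314 − 50820 = 439494.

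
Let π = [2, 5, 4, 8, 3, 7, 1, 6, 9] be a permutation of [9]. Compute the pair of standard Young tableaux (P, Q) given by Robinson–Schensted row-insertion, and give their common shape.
P = [1, 3, 6, 9] / [2, 7] / [4, 8] / [5];  Q = [1, 2, 4, 9] / [3, 6] / [5, 8] / [7];  common shape = (4, 2, 2, 1)

Row-insert the values π_1, π_2, … into P one at a time, bumping the leftmost entry strictly greater than the inserted value down to the next row. The recording tableau Q records, in position (i, j), the step at which that cell was added to P.
  Insert 2 (step 1): P = [2];  Q = [1]
  Insert 5 (step 2): P = [2, 5];  Q = [1, 2]
  Insert 4 (step 3): P = [2, 4] / [5];  Q = [1, 2] / [3]
  Insert 8 (step 4): P = [2, 4, 8] / [5];  Q = [1, 2, 4] / [3]
  Insert 3 (step 5): P = [2, 3, 8] / [4] / [5];  Q = [1, 2, 4] / [3] / [5]
  Insert 7 (step 6): P = [2, 3, 7] / [4, 8] / [5];  Q = [1, 2, 4] / [3, 6] / [5]
  Insert 1 (step 7): P = [1, 3, 7] / [2, 8] / [4] / [5];  Q = [1, 2, 4] / [3, 6] / [5] / [7]
  Insert 6 (step 8): P = [1, 3, 6] / [2, 7] / [4, 8] / [5];  Q = [1, 2, 4] / [3, 6] / [5, 8] / [7]
  Insert 9 (step 9): P = [1, 3, 6, 9] / [2, 7] / [4, 8] / [5];  Q = [1, 2, 4, 9] / [3, 6] / [5, 8] / [7]
Final shape: (4, 2, 2, 1).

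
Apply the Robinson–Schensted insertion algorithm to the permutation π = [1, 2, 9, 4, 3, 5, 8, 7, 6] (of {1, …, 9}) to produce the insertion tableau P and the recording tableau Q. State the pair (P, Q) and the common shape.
P = [1, 2, 3, 5, 6] / [4, 7] / [8] / [9];  Q = [1, 2, 3, 6, 7] / [4, 8] / [5] / [9];  common shape = (5, 2, 1, 1)

Row-insert the values π_1, π_2, … into P one at a time, bumping the leftmost entry strictly greater than the inserted value down to the next row. The recording tableau Q records, in position (i, j), the step at which that cell was added to P.
  Insert 1 (step 1): P = [1];  Q = [1]
  Insert 2 (step 2): P = [1, 2];  Q = [1, 2]
  Insert 9 (step 3): P = [1, 2, 9];  Q = [1, 2, 3]
  Insert 4 (step 4): P = [1, 2, 4] / [9];  Q = [1, 2, 3] / [4]
  Insert 3 (step 5): P = [1, 2, 3] / [4] / [9];  Q = [1, 2, 3] / [4] / [5]
  Insert 5 (step 6): P = [1, 2, 3, 5] / [4] / [9];  Q = [1, 2, 3, 6] / [4] / [5]
  Insert 8 (step 7): P = [1, 2, 3, 5, 8] / [4] / [9];  Q = [1, 2, 3, 6, 7] / [4] / [5]
  Insert 7 (step 8): P = [1, 2, 3, 5, 7] / [4, 8] / [9];  Q = [1, 2, 3, 6, 7] / [4, 8] / [5]
  Insert 6 (step 9): P = [1, 2, 3, 5, 6] / [4, 7] / [8] / [9];  Q = [1, 2, 3, 6, 7] / [4, 8] / [5] / [9]
Final shape: (5, 2, 1, 1).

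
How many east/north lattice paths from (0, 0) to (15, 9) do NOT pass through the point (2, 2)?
Number of paths = 842384

Total paths from (0, 0) to (15, 9): C(24, 15) = 1307504. Paths through (2, 2): (paths (0, 0) → (2, 2)) × (paths (2, 2) → (15, 9)) = C(4, 2) · C(20, 13) = 6 · 77520 = 465120. Avoidance count = 1307504 − 465120 = 842384.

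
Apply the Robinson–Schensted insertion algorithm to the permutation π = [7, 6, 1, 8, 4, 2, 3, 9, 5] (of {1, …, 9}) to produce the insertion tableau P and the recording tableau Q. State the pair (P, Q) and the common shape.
P = [1, 2, 3, 5] / [4, 8, 9] / [6] / [7];  Q = [1, 4, 7, 8] / [2, 5, 9] / [3] / [6];  common shape = (4, 3, 1, 1)

Row-insert the values π_1, π_2, … into P one at a time, bumping the leftmost entry strictly greater than the inserted value down to the next row. The recording tableau Q records, in position (i, j), the step at which that cell was added to P.
  Insert 7 (step 1): P = [7];  Q = [1]
  Insert 6 (step 2): P = [6] / [7];  Q = [1] / [2]
  Insert 1 (step 3): P = [1] / [6] / [7];  Q = [1] / [2] / [3]
  Insert 8 (step 4): P = [1, 8] / [6] / [7];  Q = [1, 4] / [2] / [3]
  Insert 4 (step 5): P = [1, 4] / [6, 8] / [7];  Q = [1, 4] / [2, 5] / [3]
  Insert 2 (step 6): P = [1, 2] / [4, 8] / [6] / [7];  Q = [1, 4] / [2, 5] / [3] / [6]
  Insert 3 (step 7): P = [1, 2, 3] / [4, 8] / [6] / [7];  Q = [1, 4, 7] / [2, 5] / [3] / [6]
  Insert 9 (step 8): P = [1, 2, 3, 9] / [4, 8] / [6] / [7];  Q = [1, 4, 7, 8] / [2, 5] / [3] / [6]
  Insert 5 (step 9): P = [1, 2, 3, 5] / [4, 8, 9] / [6] / [7];  Q = [1, 4, 7, 8] / [2, 5, 9] / [3] / [6]
Final shape: (4, 3, 1, 1).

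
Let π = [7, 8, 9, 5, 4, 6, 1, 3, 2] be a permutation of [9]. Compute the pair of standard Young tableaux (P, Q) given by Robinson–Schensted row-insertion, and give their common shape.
P = [1, 2, 9] / [3, 6] / [4, 8] / [5] / [7];  Q = [1, 2, 3] / [4, 6] / [5, 8] / [7] / [9];  common shape = (3, 2, 2, 1, 1)

Row-insert the values π_1, π_2, … into P one at a time, bumping the leftmost entry strictly greater than the inserted value down to the next row. The recording tableau Q records, in position (i, j), the step at which that cell was added to P.
  Insert 7 (step 1): P = [7];  Q = [1]
  Insert 8 (step 2): P = [7, 8];  Q = [1, 2]
  Insert 9 (step 3): P = [7, 8, 9];  Q = [1, 2, 3]
  Insert 5 (step 4): P = [5, 8, 9] / [7];  Q = [1, 2, 3] / [4]
  Insert 4 (step 5): P = [4, 8, 9] / [5] / [7];  Q = [1, 2, 3] / [4] / [5]
  Insert 6 (step 6): P = [4, 6, 9] / [5, 8] / [7];  Q = [1, 2, 3] / [4, 6] / [5]
  Insert 1 (step 7): P = [1, 6, 9] / [4, 8] / [5] / [7];  Q = [1, 2, 3] / [4, 6] / [5] / [7]
  Insert 3 (step 8): P = [1, 3, 9] / [4, 6] / [5, 8] / [7];  Q = [1, 2, 3] / [4, 6] / [5, 8] / [7]
  Insert 2 (step 9): P = [1, 2, 9] / [3, 6] / [4, 8] / [5] / [7];  Q = [1, 2, 3] / [4, 6] / [5, 8] / [7] / [9]
Final shape: (3, 2, 2, 1, 1).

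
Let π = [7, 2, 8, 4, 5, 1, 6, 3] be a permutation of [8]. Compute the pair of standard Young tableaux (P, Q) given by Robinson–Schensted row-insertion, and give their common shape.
P = [1, 3, 5, 6] / [2, 4] / [7, 8];  Q = [1, 3, 5, 7] / [2, 4] / [6, 8];  common shape = (4, 2, 2)

Row-insert the values π_1, π_2, … into P one at a time, bumping the leftmost entry strictly greater than the inserted value down to the next row. The recording tableau Q records, in position (i, j), the step at which that cell was added to P.
  Insert 7 (step 1): P = [7];  Q = [1]
  Insert 2 (step 2): P = [2] / [7];  Q = [1] / [2]
  Insert 8 (step 3): P = [2, 8] / [7];  Q = [1, 3] / [2]
  Insert 4 (step 4): P = [2, 4] / [7, 8];  Q = [1, 3] / [2, 4]
  Insert 5 (step 5): P = [2, 4, 5] / [7, 8];  Q = [1, 3, 5] / [2, 4]
  Insert 1 (step 6): P = [1, 4, 5] / [2, 8] / [7];  Q = [1, 3, 5] / [2, 4] / [6]
  Insert 6 (step 7): P = [1, 4, 5, 6] / [2, 8] / [7];  Q = [1, 3, 5, 7] / [2, 4] / [6]
  Insert 3 (step 8): P = [1, 3, 5, 6] / [2, 4] / [7, 8];  Q = [1, 3, 5, 7] / [2, 4] / [6, 8]
Final shape: (4, 2, 2).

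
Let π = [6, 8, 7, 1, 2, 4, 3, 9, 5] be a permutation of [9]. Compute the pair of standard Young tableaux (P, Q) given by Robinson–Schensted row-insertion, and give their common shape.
P = [1, 2, 3, 5] / [4, 7, 9] / [6] / [8];  Q = [1, 2, 6, 8] / [3, 5, 9] / [4] / [7];  common shape = (4, 3, 1, 1)

Row-insert the values π_1, π_2, … into P one at a time, bumping the leftmost entry strictly greater than the inserted value down to the next row. The recording tableau Q records, in position (i, j), the step at which that cell was added to P.
  Insert 6 (step 1): P = [6];  Q = [1]
  Insert 8 (step 2): P = [6, 8];  Q = [1, 2]
  Insert 7 (step 3): P = [6, 7] / [8];  Q = [1, 2] / [3]
  Insert 1 (step 4): P = [1, 7] / [6] / [8];  Q = [1, 2] / [3] / [4]
  Insert 2 (step 5): P = [1, 2] / [6, 7] / [8];  Q = [1, 2] / [3, 5] / [4]
  Insert 4 (step 6): P = [1, 2, 4] / [6, 7] / [8];  Q = [1, 2, 6] / [3, 5] / [4]
  Insert 3 (step 7): P = [1, 2, 3] / [4, 7] / [6] / [8];  Q = [1, 2, 6] / [3, 5] / [4] / [7]
  Insert 9 (step 8): P = [1, 2, 3, 9] / [4, 7] / [6] / [8];  Q = [1, 2, 6, 8] / [3, 5] / [4] / [7]
  Insert 5 (step 9): P = [1, 2, 3, 5] / [4, 7, 9] / [6] / [8];  Q = [1, 2, 6, 8] / [3, 5, 9] / [4] / [7]
Final shape: (4, 3, 1, 1).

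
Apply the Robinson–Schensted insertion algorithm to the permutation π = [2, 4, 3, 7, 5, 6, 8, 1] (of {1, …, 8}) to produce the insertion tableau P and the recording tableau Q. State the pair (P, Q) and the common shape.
P = [1, 3, 5, 6, 8] / [2, 7] / [4];  Q = [1, 2, 4, 6, 7] / [3, 5] / [8];  common shape = (5, 2, 1)

Row-insert the values π_1, π_2, … into P one at a time, bumping the leftmost entry strictly greater than the inserted value down to the next row. The recording tableau Q records, in position (i, j), the step at which that cell was added to P.
  Insert 2 (step 1): P = [2];  Q = [1]
  Insert 4 (step 2): P = [2, 4];  Q = [1, 2]
  Insert 3 (step 3): P = [2, 3] / [4];  Q = [1, 2] / [3]
  Insert 7 (step 4): P = [2, 3, 7] / [4];  Q = [1, 2, 4] / [3]
  Insert 5 (step 5): P = [2, 3, 5] / [4, 7];  Q = [1, 2, 4] / [3, 5]
  Insert 6 (step 6): P = [2, 3, 5, 6] / [4, 7];  Q = [1, 2, 4, 6] / [3, 5]
  Insert 8 (step 7): P = [2, 3, 5, 6, 8] / [4, 7];  Q = [1, 2, 4, 6, 7] / [3, 5]
  Insert 1 (step 8): P = [1, 3, 5, 6, 8] / [2, 7] / [4];  Q = [1, 2, 4, 6, 7] / [3, 5] / [8]
Final shape: (5, 2, 1).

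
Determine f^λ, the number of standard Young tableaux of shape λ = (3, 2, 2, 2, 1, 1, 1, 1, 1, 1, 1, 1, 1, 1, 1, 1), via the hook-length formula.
# SYT of shape (3, 2, 2, 2, 1, 1, 1, 1, 1, 1, 1, 1, 1, 1, 1, 1) = 58786

Hook-length formula: f^λ = n! / Π hook(c), product over all cells c of the Young diagram. For λ = (3, 2, 2, 2, 1, 1, 1, 1, 1, 1, 1, 1, 1, 1, 1, 1), n = 21 boxes. Hook lengths by row (left-to-right, top-to-bottom): [18, 5, 1]; [16, 3]; [15, 2]; [14, 1]; [12]; [11]; [10]; [9]; [8]; [7]; [6]; [5]; [4]; [3]; [2]; [1]. Product of hooks = 869100503040000. So f^λ = 21! / 869100503040000 = 51090942171709440000 / 869100503040000 = 58786.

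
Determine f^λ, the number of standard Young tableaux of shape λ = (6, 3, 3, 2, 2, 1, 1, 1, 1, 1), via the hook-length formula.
# SYT of shape (6, 3, 3, 2, 2, 1, 1, 1, 1, 1) = 177768864

Hook-length formula: f^λ = n! / Π hook(c), product over all cells c of the Young diagram. For λ = (6, 3, 3, 2, 2, 1, 1, 1, 1, 1), n = 21 boxes. Hook lengths by row (left-to-right, top-to-bottom): [15, 9, 6, 3, 2, 1]; [11, 5, 2]; [10, 4, 1]; [8, 2]; [7, 1]; [5]; [4]; [3]; [2]; [1]. Product of hooks = 287400960000. So f^λ = 21! / 287400960000 = 51090942171709440000 / 287400960000 = 177768864.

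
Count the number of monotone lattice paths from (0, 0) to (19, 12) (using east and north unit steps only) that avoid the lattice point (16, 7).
Number of paths = 127391733

Total paths from (0, 0) to (19, 12): C(31, 19) = 141120525. Paths through (16, 7): (paths (0, 0) → (16, 7)) × (paths (16, 7) → (19, 12)) = C(23, 16) · C(8, 3) = 245157 · 56 = 13728792. Avoidance count = 141120525 − 13728792 = 127391733.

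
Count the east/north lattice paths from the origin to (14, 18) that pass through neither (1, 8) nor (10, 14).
Number of paths = 327004236

Inclusion–exclusion. Total paths: C(32, 14) = 471435600. Through P₁: C(9, 1)·C(23, 13) = 10296594. Through P₂: C(24, 10)·C(8, 4) = 137287920. Since P₁ is strictly southwest of P₂, a monotone path through both must visit P₁ then P₂; paths through both = C(9, 1)·C(15, 9)·C(8, 4) = 3153150. Avoid both = 471435600 − 10296594 − 137287920 + 3153150 = 327004236.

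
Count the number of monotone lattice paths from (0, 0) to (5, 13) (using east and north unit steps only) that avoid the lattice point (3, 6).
Number of paths = 5544

Total paths from (0, 0) to (5, 13): C(18, 5) = 8568. Paths through (3, 6): (paths (0, 0) → (3, 6)) × (paths (3, 6) → (5, 13)) = C(9, 3) · C(9, 2) = 84 · 36 = 3024. Avoidance count = 8568 − 3024 = 5544.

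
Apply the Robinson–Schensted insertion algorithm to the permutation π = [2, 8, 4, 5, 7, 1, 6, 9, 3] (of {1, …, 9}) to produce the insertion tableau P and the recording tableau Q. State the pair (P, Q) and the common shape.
P = [1, 3, 5, 6, 9] / [2, 4] / [7] / [8];  Q = [1, 2, 4, 5, 8] / [3, 7] / [6] / [9];  common shape = (5, 2, 1, 1)

Row-insert the values π_1, π_2, … into P one at a time, bumping the leftmost entry strictly greater than the inserted value down to the next row. The recording tableau Q records, in position (i, j), the step at which that cell was added to P.
  Insert 2 (step 1): P = [2];  Q = [1]
  Insert 8 (step 2): P = [2, 8];  Q = [1, 2]
  Insert 4 (step 3): P = [2, 4] / [8];  Q = [1, 2] / [3]
  Insert 5 (step 4): P = [2, 4, 5] / [8];  Q = [1, 2, 4] / [3]
  Insert 7 (step 5): P = [2, 4, 5, 7] / [8];  Q = [1, 2, 4, 5] / [3]
  Insert 1 (step 6): P = [1, 4, 5, 7] / [2] / [8];  Q = [1, 2, 4, 5] / [3] / [6]
  Insert 6 (step 7): P = [1, 4, 5, 6] / [2, 7] / [8];  Q = [1, 2, 4, 5] / [3, 7] / [6]
  Insert 9 (step 8): P = [1, 4, 5, 6, 9] / [2, 7] / [8];  Q = [1, 2, 4, 5, 8] / [3, 7] / [6]
  Insert 3 (step 9): P = [1, 3, 5, 6, 9] / [2, 4] / [7] / [8];  Q = [1, 2, 4, 5, 8] / [3, 7] / [6] / [9]
Final shape: (5, 2, 1, 1).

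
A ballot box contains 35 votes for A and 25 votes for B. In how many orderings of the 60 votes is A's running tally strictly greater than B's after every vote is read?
Strict-lead orderings = 8652572995721382

Total orderings of the 60 votes with 35 for A: C(60, 35) = 51915437974328292. By the Bertrand ballot formula (Cycle Lemma / reflection principle), the number of orderings in which A is strictly ahead of B throughout is (p − q)/(p + q) · C(p + q, p) = (35 − 25)/(35 + 25) · 51915437974328292 = 8652572995721382.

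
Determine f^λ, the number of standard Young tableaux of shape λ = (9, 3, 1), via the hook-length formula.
# SYT of shape (9, 3, 1) = 1365

Hook-length formula: f^λ = n! / Π hook(c), product over all cells c of the Young diagram. For λ = (9, 3, 1), n = 13 boxes. Hook lengths by row (left-to-right, top-to-bottom): [11, 9, 8, 6, 5, 4, 3, 2, 1]; [4, 2, 1]; [1]. Product of hooks = 4561920. So f^λ = 13! / 4561920 = 6227020800 / 4561920 = 1365.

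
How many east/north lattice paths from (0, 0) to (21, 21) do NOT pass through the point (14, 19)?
Number of paths = 508780743240

Total paths from (0, 0) to (21, 21): C(42, 21) = 538257874440. Paths through (14, 19): (paths (0, 0) → (14, 19)) × (paths (14, 19) → (21, 21)) = C(33, 14) · C(9, 7) = 818809200 · 36 = 29477131200. Avoidance count = 538257874440 − 29477131200 = 508780743240.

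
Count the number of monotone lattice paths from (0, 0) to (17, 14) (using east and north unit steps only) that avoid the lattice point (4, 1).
Number of paths = 213179525

Total paths from (0, 0) to (17, 14): C(31, 17) = 265182525. Paths through (4, 1): (paths (0, 0) → (4, 1)) × (paths (4, 1) → (17, 14)) = C(5, 4) · C(26, 13) = 5 · 10400600 = 52003000. Avoidance count = 265182525 − 52003000 = 213179525.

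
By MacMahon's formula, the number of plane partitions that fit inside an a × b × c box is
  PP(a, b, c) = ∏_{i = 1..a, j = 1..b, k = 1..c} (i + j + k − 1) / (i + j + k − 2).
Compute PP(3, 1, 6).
PP(3, 1, 6) = 84

Evaluate the triple product over i = 1..3, j = 1..1, k = 1..6. The factors are (2/1) · (3/2) · (4/3) · (5/4) · (6/5) · (7/6) · (3/2) · (4/3) · … (18 factors total). The numerators and denominators telescope so the product is an integer; carrying out the multiplication exactly gives PP(3, 1, 6) = 84.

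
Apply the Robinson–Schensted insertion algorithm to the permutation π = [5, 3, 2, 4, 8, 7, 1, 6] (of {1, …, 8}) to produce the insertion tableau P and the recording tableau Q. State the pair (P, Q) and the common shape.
P = [1, 4, 6] / [2, 7] / [3, 8] / [5];  Q = [1, 4, 5] / [2, 6] / [3, 8] / [7];  common shape = (3, 2, 2, 1)

Row-insert the values π_1, π_2, … into P one at a time, bumping the leftmost entry strictly greater than the inserted value down to the next row. The recording tableau Q records, in position (i, j), the step at which that cell was added to P.
  Insert 5 (step 1): P = [5];  Q = [1]
  Insert 3 (step 2): P = [3] / [5];  Q = [1] / [2]
  Insert 2 (step 3): P = [2] / [3] / [5];  Q = [1] / [2] / [3]
  Insert 4 (step 4): P = [2, 4] / [3] / [5];  Q = [1, 4] / [2] / [3]
  Insert 8 (step 5): P = [2, 4, 8] / [3] / [5];  Q = [1, 4, 5] / [2] / [3]
  Insert 7 (step 6): P = [2, 4, 7] / [3, 8] / [5];  Q = [1, 4, 5] / [2, 6] / [3]
  Insert 1 (step 7): P = [1, 4, 7] / [2, 8] / [3] / [5];  Q = [1, 4, 5] / [2, 6] / [3] / [7]
  Insert 6 (step 8): P = [1, 4, 6] / [2, 7] / [3, 8] / [5];  Q = [1, 4, 5] / [2, 6] / [3, 8] / [7]
Final shape: (3, 2, 2, 1).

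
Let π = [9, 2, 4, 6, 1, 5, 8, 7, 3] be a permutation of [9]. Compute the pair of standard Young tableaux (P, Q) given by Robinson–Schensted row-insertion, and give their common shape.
P = [1, 3, 5, 7] / [2, 4, 8] / [6] / [9];  Q = [1, 3, 4, 7] / [2, 6, 8] / [5] / [9];  common shape = (4, 3, 1, 1)

Row-insert the values π_1, π_2, … into P one at a time, bumping the leftmost entry strictly greater than the inserted value down to the next row. The recording tableau Q records, in position (i, j), the step at which that cell was added to P.
  Insert 9 (step 1): P = [9];  Q = [1]
  Insert 2 (step 2): P = [2] / [9];  Q = [1] / [2]
  Insert 4 (step 3): P = [2, 4] / [9];  Q = [1, 3] / [2]
  Insert 6 (step 4): P = [2, 4, 6] / [9];  Q = [1, 3, 4] / [2]
  Insert 1 (step 5): P = [1, 4, 6] / [2] / [9];  Q = [1, 3, 4] / [2] / [5]
  Insert 5 (step 6): P = [1, 4, 5] / [2, 6] / [9];  Q = [1, 3, 4] / [2, 6] / [5]
  Insert 8 (step 7): P = [1, 4, 5, 8] / [2, 6] / [9];  Q = [1, 3, 4, 7] / [2, 6] / [5]
  Insert 7 (step 8): P = [1, 4, 5, 7] / [2, 6, 8] / [9];  Q = [1, 3, 4, 7] / [2, 6, 8] / [5]
  Insert 3 (step 9): P = [1, 3, 5, 7] / [2, 4, 8] / [6] / [9];  Q = [1, 3, 4, 7] / [2, 6, 8] / [5] / [9]
Final shape: (4, 3, 1, 1).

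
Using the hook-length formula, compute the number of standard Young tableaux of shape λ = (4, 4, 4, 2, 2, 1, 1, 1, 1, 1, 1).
# SYT of shape (4, 4, 4, 2, 2, 1, 1, 1, 1, 1, 1) = 164148600

Hook-length formula: f^λ = n! / Π hook(c), product over all cells c of the Young diagram. For λ = (4, 4, 4, 2, 2, 1, 1, 1, 1, 1, 1), n = 22 boxes. Hook lengths by row (left-to-right, top-to-bottom): [14, 7, 4, 3]; [13, 6, 3, 2]; [12, 5, 2, 1]; [9, 2]; [8, 1]; [6]; [5]; [4]; [3]; [2]; [1]. Product of hooks = 6847458508800. So f^λ = 22! / 6847458508800 = 1124000727777607680000 / 6847458508800 = 164148600.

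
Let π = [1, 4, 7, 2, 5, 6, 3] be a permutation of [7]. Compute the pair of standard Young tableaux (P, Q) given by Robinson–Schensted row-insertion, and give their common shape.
P = [1, 2, 3, 6] / [4, 5] / [7];  Q = [1, 2, 3, 6] / [4, 5] / [7];  common shape = (4, 2, 1)

Row-insert the values π_1, π_2, … into P one at a time, bumping the leftmost entry strictly greater than the inserted value down to the next row. The recording tableau Q records, in position (i, j), the step at which that cell was added to P.
  Insert 1 (step 1): P = [1];  Q = [1]
  Insert 4 (step 2): P = [1, 4];  Q = [1, 2]
  Insert 7 (step 3): P = [1, 4, 7];  Q = [1, 2, 3]
  Insert 2 (step 4): P = [1, 2, 7] / [4];  Q = [1, 2, 3] / [4]
  Insert 5 (step 5): P = [1, 2, 5] / [4, 7];  Q = [1, 2, 3] / [4, 5]
  Insert 6 (step 6): P = [1, 2, 5, 6] / [4, 7];  Q = [1, 2, 3, 6] / [4, 5]
  Insert 3 (step 7): P = [1, 2, 3, 6] / [4, 5] / [7];  Q = [1, 2, 3, 6] / [4, 5] / [7]
Final shape: (4, 2, 1).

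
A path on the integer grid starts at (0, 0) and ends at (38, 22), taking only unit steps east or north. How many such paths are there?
Number of paths = 14154280149473100

A monotone lattice path from (0, 0) to (38, 22) consists of 38 east steps and 22 north steps in some order, so it is determined by which 38 of the 60 steps are east. The count is C(60, 38) = 14154280149473100.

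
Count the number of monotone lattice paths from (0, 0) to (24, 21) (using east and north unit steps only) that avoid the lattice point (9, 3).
Number of paths = 3545480919750

Total paths from (0, 0) to (24, 21): C(45, 24) = 3773655750150. Paths through (9, 3): (paths (0, 0) → (9, 3)) × (paths (9, 3) → (24, 21)) = C(12, 9) · C(33, 15) = 220 · 1037158320 = 228174830400. Avoidance count = 3773655750150 − 228174830400 = 3545480919750.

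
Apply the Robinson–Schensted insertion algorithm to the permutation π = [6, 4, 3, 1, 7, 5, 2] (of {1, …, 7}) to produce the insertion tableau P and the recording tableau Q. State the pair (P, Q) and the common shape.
P = [1, 2] / [3, 5] / [4, 7] / [6];  Q = [1, 5] / [2, 6] / [3, 7] / [4];  common shape = (2, 2, 2, 1)

Row-insert the values π_1, π_2, … into P one at a time, bumping the leftmost entry strictly greater than the inserted value down to the next row. The recording tableau Q records, in position (i, j), the step at which that cell was added to P.
  Insert 6 (step 1): P = [6];  Q = [1]
  Insert 4 (step 2): P = [4] / [6];  Q = [1] / [2]
  Insert 3 (step 3): P = [3] / [4] / [6];  Q = [1] / [2] / [3]
  Insert 1 (step 4): P = [1] / [3] / [4] / [6];  Q = [1] / [2] / [3] / [4]
  Insert 7 (step 5): P = [1, 7] / [3] / [4] / [6];  Q = [1, 5] / [2] / [3] / [4]
  Insert 5 (step 6): P = [1, 5] / [3, 7] / [4] / [6];  Q = [1, 5] / [2, 6] / [3] / [4]
  Insert 2 (step 7): P = [1, 2] / [3, 5] / [4, 7] / [6];  Q = [1, 5] / [2, 6] / [3, 7] / [4]
Final shape: (2, 2, 2, 1).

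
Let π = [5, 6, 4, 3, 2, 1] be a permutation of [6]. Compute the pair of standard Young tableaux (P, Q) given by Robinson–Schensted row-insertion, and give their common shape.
P = [1, 6] / [2] / [3] / [4] / [5];  Q = [1, 2] / [3] / [4] / [5] / [6];  common shape = (2, 1, 1, 1, 1)

Row-insert the values π_1, π_2, … into P one at a time, bumping the leftmost entry strictly greater than the inserted value down to the next row. The recording tableau Q records, in position (i, j), the step at which that cell was added to P.
  Insert 5 (step 1): P = [5];  Q = [1]
  Insert 6 (step 2): P = [5, 6];  Q = [1, 2]
  Insert 4 (step 3): P = [4, 6] / [5];  Q = [1, 2] / [3]
  Insert 3 (step 4): P = [3, 6] / [4] / [5];  Q = [1, 2] / [3] / [4]
  Insert 2 (step 5): P = [2, 6] / [3] / [4] / [5];  Q = [1, 2] / [3] / [4] / [5]
  Insert 1 (step 6): P = [1, 6] / [2] / [3] / [4] / [5];  Q = [1, 2] / [3] / [4] / [5] / [6]
Final shape: (2, 1, 1, 1, 1).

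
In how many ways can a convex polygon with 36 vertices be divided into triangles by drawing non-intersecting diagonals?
C_34 = 812944042149730764

These polygon triangulations are counted by the Catalan number C_n = (1/(n + 1)) · C(2n, n). For n = 34: C_34 = (1/35) · C(68, 34) = 28453041475240576740/35 = 812944042149730764.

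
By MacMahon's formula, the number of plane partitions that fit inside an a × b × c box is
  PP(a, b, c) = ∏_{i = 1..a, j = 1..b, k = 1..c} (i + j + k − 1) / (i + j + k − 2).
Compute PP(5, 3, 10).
PP(5, 3, 10) = 644195552

Evaluate the triple product over i = 1..5, j = 1..3, k = 1..10. The factors are (2/1) · (3/2) · (4/3) · (5/4) · (6/5) · (7/6) · (8/7) · (9/8) · … (150 factors total). The numerators and denominators telescope so the product is an integer; carrying out the multiplication exactly gives PP(5, 3, 10) = 644195552.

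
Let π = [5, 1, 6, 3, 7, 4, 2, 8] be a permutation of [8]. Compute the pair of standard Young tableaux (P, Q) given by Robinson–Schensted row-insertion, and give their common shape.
P = [1, 2, 4, 8] / [3, 6, 7] / [5];  Q = [1, 3, 5, 8] / [2, 4, 6] / [7];  common shape = (4, 3, 1)

Row-insert the values π_1, π_2, … into P one at a time, bumping the leftmost entry strictly greater than the inserted value down to the next row. The recording tableau Q records, in position (i, j), the step at which that cell was added to P.
  Insert 5 (step 1): P = [5];  Q = [1]
  Insert 1 (step 2): P = [1] / [5];  Q = [1] / [2]
  Insert 6 (step 3): P = [1, 6] / [5];  Q = [1, 3] / [2]
  Insert 3 (step 4): P = [1, 3] / [5, 6];  Q = [1, 3] / [2, 4]
  Insert 7 (step 5): P = [1, 3, 7] / [5, 6];  Q = [1, 3, 5] / [2, 4]
  Insert 4 (step 6): P = [1, 3, 4] / [5, 6, 7];  Q = [1, 3, 5] / [2, 4, 6]
  Insert 2 (step 7): P = [1, 2, 4] / [3, 6, 7] / [5];  Q = [1, 3, 5] / [2, 4, 6] / [7]
  Insert 8 (step 8): P = [1, 2, 4, 8] / [3, 6, 7] / [5];  Q = [1, 3, 5, 8] / [2, 4, 6] / [7]
Final shape: (4, 3, 1).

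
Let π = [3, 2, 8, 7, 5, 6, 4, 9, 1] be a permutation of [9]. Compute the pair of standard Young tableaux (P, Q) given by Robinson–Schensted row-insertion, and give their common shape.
P = [1, 4, 6, 9] / [2, 5] / [3] / [7] / [8];  Q = [1, 3, 6, 8] / [2, 4] / [5] / [7] / [9];  common shape = (4, 2, 1, 1, 1)

Row-insert the values π_1, π_2, … into P one at a time, bumping the leftmost entry strictly greater than the inserted value down to the next row. The recording tableau Q records, in position (i, j), the step at which that cell was added to P.
  Insert 3 (step 1): P = [3];  Q = [1]
  Insert 2 (step 2): P = [2] / [3];  Q = [1] / [2]
  Insert 8 (step 3): P = [2, 8] / [3];  Q = [1, 3] / [2]
  Insert 7 (step 4): P = [2, 7] / [3, 8];  Q = [1, 3] / [2, 4]
  Insert 5 (step 5): P = [2, 5] / [3, 7] / [8];  Q = [1, 3] / [2, 4] / [5]
  Insert 6 (step 6): P = [2, 5, 6] / [3, 7] / [8];  Q = [1, 3, 6] / [2, 4] / [5]
  Insert 4 (step 7): P = [2, 4, 6] / [3, 5] / [7] / [8];  Q = [1, 3, 6] / [2, 4] / [5] / [7]
  Insert 9 (step 8): P = [2, 4, 6, 9] / [3, 5] / [7] / [8];  Q = [1, 3, 6, 8] / [2, 4] / [5] / [7]
  Insert 1 (step 9): P = [1, 4, 6, 9] / [2, 5] / [3] / [7] / [8];  Q = [1, 3, 6, 8] / [2, 4] / [5] / [7] / [9]
Final shape: (4, 2, 1, 1, 1).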